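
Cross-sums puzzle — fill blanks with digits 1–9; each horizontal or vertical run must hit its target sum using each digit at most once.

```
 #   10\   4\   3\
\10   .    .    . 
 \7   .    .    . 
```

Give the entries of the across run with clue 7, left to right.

7 in 3 cells must be {1,2,4}; 4 in 2 cells must be {1,3}; 3 in 2 cells must be {1,2}.
The 7 across and the 4 down share only 1, so R2C2 = 1.
Given what's placed, R2C3 must be 2 to fit the 7 across and 3 down.
R1C2 = 4 − 1 = 3 completes the 4 down.
R1C3 = 3 − 2 = 1 completes the 3 down.
R2C1 = 7 − 3 = 4 completes the 7 across.
R1C1 = 10 − 4 = 6 completes the 10 across.

4 1 2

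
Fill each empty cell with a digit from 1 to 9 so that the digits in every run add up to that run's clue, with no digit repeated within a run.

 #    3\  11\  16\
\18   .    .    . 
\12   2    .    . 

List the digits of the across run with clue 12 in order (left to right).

2 3 7

3 in 2 cells must be {1,2}; 16 in 2 cells must be {7,9}.
R1C1 = 3 − 2 = 1 completes the 3 down.
R1C3 = 9: the only remaining digit allowed by both the 18 across and the 16 down.
R2C3 = 16 − 9 = 7 completes the 16 down.
R1C2 = 18 − 10 = 8 completes the 18 across.
R2C2 = 12 − 9 = 3 completes the 12 across.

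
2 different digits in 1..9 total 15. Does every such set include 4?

No

Counterexample: {6,9} sums to 15 without using 4.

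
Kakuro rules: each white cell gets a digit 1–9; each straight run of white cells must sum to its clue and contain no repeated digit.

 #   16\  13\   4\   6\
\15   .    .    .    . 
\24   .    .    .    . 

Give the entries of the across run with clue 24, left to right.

16 in 2 cells must be {7,9}; 4 in 2 cells must be {1,3}.
Nothing is forced directly, so branch on R1C1, whose candidates are 7 or 9. If R1C1 = 9: then R1C2 would have to be in {1,2,3} for the 15 across but in {4,5,6,7,8,9} for the 13 down — contradiction. So R1C1 = 7.
R2C1 = 16 − 7 = 9 completes the 16 down.
Nothing is forced directly, so branch on R1C2, whose candidates are 4 or 5. If R1C2 = 4: that forces R1C4 = 1, after which R2C2 would have to be in {1,2,3,4,5,6,7,8} for the 24 across but in {9} for the 13 down — contradiction. So R1C2 = 5.
R1C3 = 1: the only remaining digit allowed by both the 15 across and the 4 down.
R1C4 = 15 − 13 = 2 completes the 15 across.
R2C2 = 13 − 5 = 8 completes the 13 down.
R2C3 = 4 − 1 = 3 completes the 4 down.
R2C4 = 24 − 20 = 4 completes the 24 across.

9 8 3 4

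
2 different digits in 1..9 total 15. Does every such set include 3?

Counterexample: {6,9} sums to 15 without using 3.

No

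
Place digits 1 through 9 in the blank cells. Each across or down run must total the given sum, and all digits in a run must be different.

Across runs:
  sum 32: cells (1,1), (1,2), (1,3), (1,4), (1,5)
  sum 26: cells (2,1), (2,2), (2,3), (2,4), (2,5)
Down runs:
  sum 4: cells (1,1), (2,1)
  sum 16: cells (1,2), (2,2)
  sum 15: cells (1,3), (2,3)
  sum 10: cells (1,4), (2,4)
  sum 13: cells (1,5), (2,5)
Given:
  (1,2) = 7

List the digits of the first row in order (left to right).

4 in 2 cells must be {1,3}; 16 in 2 cells must be {7,9}.
(1,1) = 3: the only remaining digit allowed by both the 32 across and the 4 down.
(2,1) = 4 − 3 = 1 completes the 4 down.
(2,2) = 16 − 7 = 9 completes the 16 down.
Nothing is forced directly, so branch on (1,3), whose candidates are 8 or 9. If (1,3) = 8: that forces (1,4) = 9, (1,5) = 5, (2,3) = 7, after which (2,4) would have to be in {3,4,5,6} for the 26 across but in {1} for the 10 down — contradiction. So (1,3) = 9.
(1,4) = 8: the only remaining digit allowed by both the 32 across and the 10 down.
(1,5) = 32 − 27 = 5 completes the 32 across.

3, 7, 9, 8, 5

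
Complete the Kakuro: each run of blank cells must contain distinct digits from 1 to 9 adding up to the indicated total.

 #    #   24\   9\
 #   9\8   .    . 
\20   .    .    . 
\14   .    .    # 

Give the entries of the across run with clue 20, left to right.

24 in 3 cells must be {7,8,9}.
The 8 across and the 24 down share only 7, so R1C2 = 7.
R1C3 = 8 − 7 = 1 completes the 8 across.
R2C3 = 9 − 1 = 8 completes the 9 down.
R2C2 = 9: the only remaining digit allowed by both the 20 across and the 24 down.
R3C2 = 24 − 16 = 8 completes the 24 down.
R2C1 = 20 − 17 = 3 completes the 20 across.
R3C1 = 14 − 8 = 6 completes the 14 across.

3, 9, 8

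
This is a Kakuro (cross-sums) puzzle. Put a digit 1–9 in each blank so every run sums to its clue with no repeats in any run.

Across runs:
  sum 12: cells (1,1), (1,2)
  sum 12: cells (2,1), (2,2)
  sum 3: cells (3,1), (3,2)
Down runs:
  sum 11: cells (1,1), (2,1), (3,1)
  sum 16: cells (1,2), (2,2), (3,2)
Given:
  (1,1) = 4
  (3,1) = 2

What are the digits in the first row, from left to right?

3 in 2 cells must be {1,2}.
(1,2) = 12 − 4 = 8 completes the 12 across.
(2,1) = 11 − 6 = 5 completes the 11 down.
(2,2) = 12 − 5 = 7 completes the 12 across.
(3,2) = 3 − 2 = 1 completes the 3 across.

4 8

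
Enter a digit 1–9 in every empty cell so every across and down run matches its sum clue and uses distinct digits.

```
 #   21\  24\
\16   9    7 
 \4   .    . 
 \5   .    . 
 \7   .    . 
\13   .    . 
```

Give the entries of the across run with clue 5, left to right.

4 1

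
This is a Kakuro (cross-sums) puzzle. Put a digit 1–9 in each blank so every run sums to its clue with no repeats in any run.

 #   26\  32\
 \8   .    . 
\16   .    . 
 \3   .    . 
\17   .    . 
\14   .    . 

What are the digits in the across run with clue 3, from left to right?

1, 2

16 in 2 cells must be {7,9}; 3 in 2 cells must be {1,2}; 17 in 2 cells must be {8,9}.
Only 2 fits R3C2 under both its across sum 3 and down sum 32.
R3C1 = 3 − 2 = 1 completes the 3 across.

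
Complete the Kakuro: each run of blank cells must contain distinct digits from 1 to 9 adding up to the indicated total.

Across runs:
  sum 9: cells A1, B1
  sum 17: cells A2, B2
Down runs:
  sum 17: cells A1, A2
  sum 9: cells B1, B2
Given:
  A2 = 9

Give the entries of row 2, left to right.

9 8

17 in 2 cells must be {8,9}.
A1 = 17 − 9 = 8 completes the 17 down.
B1 = 9 − 8 = 1 completes the 9 across.
B2 = 17 − 9 = 8 completes the 17 across.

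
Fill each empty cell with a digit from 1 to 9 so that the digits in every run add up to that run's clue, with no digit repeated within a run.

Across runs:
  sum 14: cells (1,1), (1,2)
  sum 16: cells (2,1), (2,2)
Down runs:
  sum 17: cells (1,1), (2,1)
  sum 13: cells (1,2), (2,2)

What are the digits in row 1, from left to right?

16 in 2 cells must be {7,9}; 17 in 2 cells must be {8,9}.
The 16 across and the 17 down share only 9, so (2,1) = 9.
(2,2) = 16 − 9 = 7 completes the 16 across.
(1,1) = 17 − 9 = 8 completes the 17 down.
(1,2) = 14 − 8 = 6 completes the 14 across.

8, 6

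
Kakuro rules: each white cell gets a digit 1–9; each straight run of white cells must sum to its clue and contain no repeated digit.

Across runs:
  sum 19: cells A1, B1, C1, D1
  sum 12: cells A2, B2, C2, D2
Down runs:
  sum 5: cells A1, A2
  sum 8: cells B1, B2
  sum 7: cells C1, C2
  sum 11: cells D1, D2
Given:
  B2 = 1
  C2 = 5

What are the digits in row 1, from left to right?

B1 = 8 − 1 = 7 completes the 8 down.
C1 = 7 − 5 = 2 completes the 7 down.
No cell is forced outright now. A2 can only be 2 or 4 (the digits allowed by both its 12 across and its 5 down). If A2 = 2: then A1 would have to be in {1,4,6,9} for the 19 across but in {3} for the 5 down — contradiction. So A2 = 4.
A1 = 5 − 4 = 1 completes the 5 down.
D1 = 19 − 10 = 9 completes the 19 across.
D2 = 12 − 10 = 2 completes the 12 across.

1 7 2 9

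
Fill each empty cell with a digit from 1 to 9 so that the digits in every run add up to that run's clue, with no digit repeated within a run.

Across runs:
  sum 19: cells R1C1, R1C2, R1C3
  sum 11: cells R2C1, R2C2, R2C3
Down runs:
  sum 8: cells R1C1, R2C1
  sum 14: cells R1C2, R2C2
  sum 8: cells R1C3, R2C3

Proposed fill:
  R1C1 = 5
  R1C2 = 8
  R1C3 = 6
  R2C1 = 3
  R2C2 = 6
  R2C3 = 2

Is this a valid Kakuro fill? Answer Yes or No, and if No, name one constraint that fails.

Yes

Across: 5+8+6=19; 3+6+2=11. Down: 5+3=8; 8+6=14; 6+2=8. No digit repeats within any run.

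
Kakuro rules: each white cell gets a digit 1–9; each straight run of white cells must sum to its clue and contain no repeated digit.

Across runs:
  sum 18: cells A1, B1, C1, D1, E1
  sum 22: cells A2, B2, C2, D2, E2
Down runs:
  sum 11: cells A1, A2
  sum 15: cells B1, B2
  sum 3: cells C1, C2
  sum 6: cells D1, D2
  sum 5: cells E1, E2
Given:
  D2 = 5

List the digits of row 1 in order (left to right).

5, 7, 2, 1, 3

3 in 2 cells must be {1,2}.
D1 = 6 − 5 = 1 completes the 6 down.
C1 = 2: the only remaining digit allowed by both the 18 across and the 3 down.
C2 = 3 − 2 = 1 completes the 3 down.
Nothing is forced directly, so branch on E1, whose candidates are 3 or 4. If E1 = 4: then E2 would have to be in {2,3,4,6,7,8,9} for the 22 across but in {1} for the 5 down — contradiction. So E1 = 3.
E2 = 5 − 3 = 2 completes the 5 down.
No cell is forced outright now. A2 can only be 6 or 8 (the digits allowed by both its 22 across and its 11 down). If A2 = 8: then A1 would have to be in {4,5,7,8} for the 18 across but in {3} for the 11 down — contradiction. So A2 = 6.
A1 = 11 − 6 = 5 completes the 11 down.
B1 = 18 − 11 = 7 completes the 18 across.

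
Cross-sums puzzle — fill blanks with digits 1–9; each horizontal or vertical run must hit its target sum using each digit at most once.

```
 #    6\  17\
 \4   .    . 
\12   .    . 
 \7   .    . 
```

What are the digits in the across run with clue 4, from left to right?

4 in 2 cells must be {1,3}; 6 in 3 cells must be {1,2,3}.
The 12 across and the 6 down share only 3, so R2C1 = 3.
R2C2 = 12 − 3 = 9 completes the 12 across.
Given what's placed, R1C1 must be 1 to fit the 4 across and 6 down.
R1C2 = 4 − 1 = 3 completes the 4 across.
R3C1 = 6 − 4 = 2 completes the 6 down.
R3C2 = 7 − 2 = 5 completes the 7 across.

1, 3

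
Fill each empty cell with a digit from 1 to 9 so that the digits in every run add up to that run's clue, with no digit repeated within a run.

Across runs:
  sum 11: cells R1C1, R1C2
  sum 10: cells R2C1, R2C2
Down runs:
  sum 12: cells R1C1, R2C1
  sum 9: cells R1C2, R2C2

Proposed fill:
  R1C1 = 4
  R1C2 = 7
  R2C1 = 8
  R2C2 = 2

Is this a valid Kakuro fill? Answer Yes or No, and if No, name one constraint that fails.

Yes

Across: 4+7=11; 8+2=10. Down: 4+8=12; 7+2=9. No digit repeats within any run.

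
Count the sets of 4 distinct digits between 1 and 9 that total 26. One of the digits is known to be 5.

4 distinct digits from 1–9 sum between 10 and 30.
Keeping only sets containing 5.
Enumerating: {4,5,8,9}, {5,6,7,8}.

2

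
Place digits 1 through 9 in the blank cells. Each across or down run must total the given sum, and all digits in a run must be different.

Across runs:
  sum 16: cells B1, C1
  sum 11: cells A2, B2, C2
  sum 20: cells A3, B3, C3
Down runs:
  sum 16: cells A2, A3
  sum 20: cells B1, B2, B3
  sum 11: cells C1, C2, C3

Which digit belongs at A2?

16 in 2 cells must be {7,9}.
Only 7 fits C1 under both its across sum 16 and down sum 11.
The 11 across and the 16 down share only 7, so A2 = 7.

7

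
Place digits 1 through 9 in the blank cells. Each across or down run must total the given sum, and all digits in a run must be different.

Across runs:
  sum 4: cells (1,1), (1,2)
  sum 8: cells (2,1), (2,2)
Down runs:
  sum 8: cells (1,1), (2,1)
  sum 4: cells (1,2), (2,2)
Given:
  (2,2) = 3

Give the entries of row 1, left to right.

4 in 2 cells must be {1,3}.
(1,2) = 4 − 3 = 1 completes the 4 down.
(2,1) = 8 − 3 = 5 completes the 8 across.
(1,1) = 4 − 1 = 3 completes the 4 across.

3 1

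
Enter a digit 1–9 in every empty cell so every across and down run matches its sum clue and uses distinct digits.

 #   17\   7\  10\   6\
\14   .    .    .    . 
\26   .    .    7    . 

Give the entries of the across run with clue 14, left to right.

8, 1, 3, 2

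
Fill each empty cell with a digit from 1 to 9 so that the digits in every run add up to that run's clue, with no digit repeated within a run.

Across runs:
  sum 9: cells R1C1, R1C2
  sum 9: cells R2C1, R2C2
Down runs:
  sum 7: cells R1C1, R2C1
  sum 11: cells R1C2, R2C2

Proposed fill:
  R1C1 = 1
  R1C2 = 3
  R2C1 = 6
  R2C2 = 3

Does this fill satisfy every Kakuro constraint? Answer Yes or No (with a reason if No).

No — the down run R1C2–R2C2 sums to 6, not 11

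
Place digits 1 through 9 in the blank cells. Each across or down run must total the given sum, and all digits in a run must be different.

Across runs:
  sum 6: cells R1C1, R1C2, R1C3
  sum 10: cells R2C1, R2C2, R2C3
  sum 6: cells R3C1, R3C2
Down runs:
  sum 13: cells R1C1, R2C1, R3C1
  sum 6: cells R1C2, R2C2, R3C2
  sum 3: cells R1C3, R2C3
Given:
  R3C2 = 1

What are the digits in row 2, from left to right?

7 2 1

6 in 3 cells must be {1,2,3}; 3 in 2 cells must be {1,2}.
R3C1 = 6 − 1 = 5 completes the 6 across.
No cell is forced outright now. R1C2 can only be 2 or 3 (the digits allowed by both its 6 across and its 6 down). If R1C2 = 2: that forces R1C1 = 1, after which R1C3 would have to be in {3} for the 6 across but in {1,2} for the 3 down — contradiction. So R1C2 = 3.
R2C2 = 6 − 4 = 2 completes the 6 down.
R2C3 = 1: the only remaining digit allowed by both the 10 across and the 3 down.
R1C3 = 3 − 1 = 2 completes the 3 down.
R2C1 = 10 − 3 = 7 completes the 10 across.
R1C1 = 6 − 5 = 1 completes the 6 across.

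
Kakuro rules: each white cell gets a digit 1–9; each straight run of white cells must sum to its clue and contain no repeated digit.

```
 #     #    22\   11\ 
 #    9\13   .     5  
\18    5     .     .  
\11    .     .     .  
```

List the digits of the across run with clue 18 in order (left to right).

5 9 4

R1C2 = 13 − 5 = 8 completes the 13 across.
Given what's placed, R2C2 must be 9 to fit the 18 across and 22 down.
R2C3 = 18 − 14 = 4 completes the 18 across.
R3C1 = 9 − 5 = 4 completes the 9 down.
R3C2 = 22 − 17 = 5 completes the 22 down.
R3C3 = 11 − 9 = 2 completes the 11 across.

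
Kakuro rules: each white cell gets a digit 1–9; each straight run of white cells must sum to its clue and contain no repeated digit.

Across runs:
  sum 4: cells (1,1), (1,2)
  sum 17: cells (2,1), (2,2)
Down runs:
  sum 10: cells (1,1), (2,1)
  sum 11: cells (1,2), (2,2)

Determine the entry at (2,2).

4 in 2 cells must be {1,3}; 17 in 2 cells must be {8,9}.
The 4 across and the 11 down share only 3, so (1,2) = 3.
(2,2) = 11 − 3 = 8 completes the 11 down.
(1,1) = 4 − 3 = 1 completes the 4 across.
(2,1) = 17 − 8 = 9 completes the 17 across.

8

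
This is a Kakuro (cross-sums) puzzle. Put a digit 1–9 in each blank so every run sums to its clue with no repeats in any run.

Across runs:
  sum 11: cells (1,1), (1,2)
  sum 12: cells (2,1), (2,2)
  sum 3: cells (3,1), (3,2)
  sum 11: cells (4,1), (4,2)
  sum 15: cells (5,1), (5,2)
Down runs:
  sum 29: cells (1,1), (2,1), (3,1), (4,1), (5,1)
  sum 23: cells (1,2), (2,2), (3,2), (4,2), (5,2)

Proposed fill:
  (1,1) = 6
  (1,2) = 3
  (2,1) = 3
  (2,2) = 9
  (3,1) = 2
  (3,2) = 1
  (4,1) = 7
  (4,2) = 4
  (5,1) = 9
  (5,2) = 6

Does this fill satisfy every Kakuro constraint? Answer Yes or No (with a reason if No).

No — the down run (1,1)–(5,1) sums to 27, not 29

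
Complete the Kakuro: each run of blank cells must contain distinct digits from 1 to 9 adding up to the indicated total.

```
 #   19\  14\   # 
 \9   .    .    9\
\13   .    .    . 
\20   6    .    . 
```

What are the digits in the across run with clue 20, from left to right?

6, 9, 5

Given what's placed, R3C3 must be 5 to fit the 20 across and 9 down.
R2C3 = 9 − 5 = 4 completes the 9 down.
R3C2 = 20 − 11 = 9 completes the 20 across.
Given what's placed, R2C1 must be 8 to fit the 13 across and 19 down.
R2C2 = 13 − 12 = 1 completes the 13 across.
R1C1 = 19 − 14 = 5 completes the 19 down.
R1C2 = 9 − 5 = 4 completes the 9 across.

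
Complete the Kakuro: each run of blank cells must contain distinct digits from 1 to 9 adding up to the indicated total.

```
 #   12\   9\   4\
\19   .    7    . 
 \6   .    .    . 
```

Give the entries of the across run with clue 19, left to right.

6 in 3 cells must be {1,2,3}; 4 in 2 cells must be {1,3}.
Given what's placed, R1C3 must be 3 to fit the 19 across and 4 down.
R2C1 = 3: only digit in both the 6-across and 12-down candidate sets.
R2C2 = 9 − 7 = 2 completes the 9 down.
R2C3 = 6 − 5 = 1 completes the 6 across.
R1C1 = 19 − 10 = 9 completes the 19 across.

9, 7, 3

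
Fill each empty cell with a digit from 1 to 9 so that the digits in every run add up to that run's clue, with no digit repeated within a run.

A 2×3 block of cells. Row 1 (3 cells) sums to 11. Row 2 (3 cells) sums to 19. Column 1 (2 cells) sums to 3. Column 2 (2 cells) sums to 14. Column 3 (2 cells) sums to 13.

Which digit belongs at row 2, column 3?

9

3 in 2 cells must be {1,2}.
The 19 across and the 3 down share only 2, so (2,1) = 2.
(1,1) = 3 − 2 = 1 completes the 3 down.
Nothing is forced directly, so branch on (1,2), whose candidates are 6 or 8. If (1,2) = 8: then (1,3) would have to be in {2} for the 11 across but in {4,5,6,7,8,9} for the 13 down — contradiction. So (1,2) = 6.
(1,3) = 11 − 7 = 4 completes the 11 across.
(2,2) = 14 − 6 = 8 completes the 14 down.
(2,3) = 19 − 10 = 9 completes the 19 across.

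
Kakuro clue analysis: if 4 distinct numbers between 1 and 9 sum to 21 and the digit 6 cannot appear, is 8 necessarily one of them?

No

Counterexample: {1,4,7,9} sums to 21 under that restriction without using 8.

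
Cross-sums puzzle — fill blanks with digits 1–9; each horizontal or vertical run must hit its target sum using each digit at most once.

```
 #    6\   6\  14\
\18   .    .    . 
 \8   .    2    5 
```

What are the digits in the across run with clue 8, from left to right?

1 2 5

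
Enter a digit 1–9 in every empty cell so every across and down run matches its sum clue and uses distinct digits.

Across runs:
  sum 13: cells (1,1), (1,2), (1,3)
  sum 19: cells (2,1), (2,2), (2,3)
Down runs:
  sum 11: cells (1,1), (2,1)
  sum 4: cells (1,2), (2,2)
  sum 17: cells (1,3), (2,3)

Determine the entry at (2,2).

4 in 2 cells must be {1,3}; 17 in 2 cells must be {8,9}.
The 19 across and the 4 down share only 3, so (2,2) = 3.
Given what's placed, (2,3) must be 9 to fit the 19 across and 17 down.
(1,2) = 4 − 3 = 1 completes the 4 down.
(1,3) = 17 − 9 = 8 completes the 17 down.
(2,1) = 19 − 12 = 7 completes the 19 across.
(1,1) = 13 − 9 = 4 completes the 13 across.

3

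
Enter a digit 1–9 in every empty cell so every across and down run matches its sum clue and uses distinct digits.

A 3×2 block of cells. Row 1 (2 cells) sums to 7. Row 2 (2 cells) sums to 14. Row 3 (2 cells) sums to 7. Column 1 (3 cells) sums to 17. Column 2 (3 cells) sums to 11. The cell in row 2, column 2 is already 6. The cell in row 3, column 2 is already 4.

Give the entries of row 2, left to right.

8, 6

(1,2) = 11 − 10 = 1 completes the 11 down.
(2,1) = 14 − 6 = 8 completes the 14 across.
(3,1) = 7 − 4 = 3 completes the 7 across.
(1,1) = 7 − 1 = 6 completes the 7 across.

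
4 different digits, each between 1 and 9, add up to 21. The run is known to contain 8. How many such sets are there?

5

4 distinct digits from 1–9 sum between 10 and 30.
Keeping only sets containing 8.
Enumerating: {1,3,8,9}, {1,5,7,8}, {2,4,7,8}, {2,5,6,8}, {3,4,6,8}.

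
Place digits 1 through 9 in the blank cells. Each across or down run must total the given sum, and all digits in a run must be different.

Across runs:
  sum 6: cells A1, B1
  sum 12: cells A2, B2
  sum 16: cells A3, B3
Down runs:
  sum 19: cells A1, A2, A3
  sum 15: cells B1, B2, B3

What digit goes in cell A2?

8

16 in 2 cells must be {7,9}.
Nothing is forced directly, so branch on A1, whose candidates are 2 or 4 or 5. If A1 = 2: that forces B1 = 4, A3 = 9, after which B3 would have to be in {7} for the 16 across but in {2,3,5,6,8,9} for the 15 down — contradiction. If A1 = 5: that forces B1 = 1, A2 = 8, after which B2 would have to be in {4} for the 12 across but in {5,6,8,9} for the 15 down — contradiction. So A1 = 4.
B1 = 6 − 4 = 2 completes the 6 across.
Nothing is forced directly, so branch on A3, whose candidates are 7 or 9. If A3 = 9: then A2 would have to be in {3,4,5,7,8,9} for the 12 across but in {6} for the 19 down — contradiction. So A3 = 7.
A2 = 19 − 11 = 8 completes the 19 down.
B2 = 12 − 8 = 4 completes the 12 across.
B3 = 16 − 7 = 9 completes the 16 across.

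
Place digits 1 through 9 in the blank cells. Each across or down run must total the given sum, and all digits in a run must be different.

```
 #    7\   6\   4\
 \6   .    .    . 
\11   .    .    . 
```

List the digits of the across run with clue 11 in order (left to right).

6 4 1

6 in 3 cells must be {1,2,3}; 4 in 2 cells must be {1,3}.
Nothing is forced directly, so branch on R1C2, whose candidates are 1 or 2. If R1C2 = 1: that forces R1C3 = 3, R2C2 = 5, after which R2C3 would have to be in {2,4} for the 11 across but in {1} for the 4 down — contradiction. So R1C2 = 2.
R2C2 = 6 − 2 = 4 completes the 6 down.
Given what's placed, R2C3 must be 1 to fit the 11 across and 4 down.
R1C3 = 4 − 1 = 3 completes the 4 down.
R2C1 = 11 − 5 = 6 completes the 11 across.
R1C1 = 6 − 5 = 1 completes the 6 across.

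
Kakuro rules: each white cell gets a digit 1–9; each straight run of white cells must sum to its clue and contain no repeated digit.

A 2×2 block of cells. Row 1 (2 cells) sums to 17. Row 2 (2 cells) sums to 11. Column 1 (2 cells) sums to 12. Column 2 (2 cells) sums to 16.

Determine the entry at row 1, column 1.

8

17 in 2 cells must be {8,9}; 16 in 2 cells must be {7,9}.
The 17 across and the 16 down share only 9, so (1,2) = 9.
(2,2) = 16 − 9 = 7 completes the 16 down.
(1,1) = 17 − 9 = 8 completes the 17 across.
(2,1) = 11 − 7 = 4 completes the 11 across.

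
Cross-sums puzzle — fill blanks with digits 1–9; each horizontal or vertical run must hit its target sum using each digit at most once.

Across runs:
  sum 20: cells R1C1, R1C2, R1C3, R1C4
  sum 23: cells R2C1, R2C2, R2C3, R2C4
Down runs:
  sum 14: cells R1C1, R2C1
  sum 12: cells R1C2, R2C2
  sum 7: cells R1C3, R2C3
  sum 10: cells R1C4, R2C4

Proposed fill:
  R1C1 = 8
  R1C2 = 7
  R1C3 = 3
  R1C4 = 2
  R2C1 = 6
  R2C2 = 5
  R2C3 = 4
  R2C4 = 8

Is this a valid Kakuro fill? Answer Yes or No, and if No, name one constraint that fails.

Across: 8+7+3+2=20; 6+5+4+8=23. Down: 8+6=14; 7+5=12; 3+4=7; 2+8=10. No digit repeats within any run.

Yes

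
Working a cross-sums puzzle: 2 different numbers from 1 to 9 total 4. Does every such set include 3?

The only way to make 4 from 2 distinct digits is {1,3}, which contains 3.

Yes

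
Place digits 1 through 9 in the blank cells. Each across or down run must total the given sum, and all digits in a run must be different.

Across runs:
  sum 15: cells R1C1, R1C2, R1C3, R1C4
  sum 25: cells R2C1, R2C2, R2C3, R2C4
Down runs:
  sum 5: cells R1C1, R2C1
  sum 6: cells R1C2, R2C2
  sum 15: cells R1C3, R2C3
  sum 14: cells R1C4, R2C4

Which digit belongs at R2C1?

3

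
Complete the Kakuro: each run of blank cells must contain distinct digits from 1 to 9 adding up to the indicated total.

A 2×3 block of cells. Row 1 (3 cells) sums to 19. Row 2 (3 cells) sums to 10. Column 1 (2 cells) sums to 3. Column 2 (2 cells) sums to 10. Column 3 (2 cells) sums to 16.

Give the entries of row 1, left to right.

3 in 2 cells must be {1,2}; 16 in 2 cells must be {7,9}.
The 19 across and the 3 down share only 2, so (1,1) = 2.
Given what's placed, (1,3) must be 9 to fit the 19 across and 16 down.
(2,1) = 3 − 2 = 1 completes the 3 down.
(2,3) = 16 − 9 = 7 completes the 16 down.
(1,2) = 19 − 11 = 8 completes the 19 across.
(2,2) = 10 − 8 = 2 completes the 10 across.

2 8 9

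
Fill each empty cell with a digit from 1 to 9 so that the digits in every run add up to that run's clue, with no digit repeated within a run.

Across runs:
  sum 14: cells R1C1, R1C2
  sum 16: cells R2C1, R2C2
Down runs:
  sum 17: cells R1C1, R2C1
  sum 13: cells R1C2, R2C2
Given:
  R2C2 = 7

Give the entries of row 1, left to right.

8, 6

16 in 2 cells must be {7,9}; 17 in 2 cells must be {8,9}.
R1C2 = 13 − 7 = 6 completes the 13 down.
R2C1 = 16 − 7 = 9 completes the 16 across.
R1C1 = 14 − 6 = 8 completes the 14 across.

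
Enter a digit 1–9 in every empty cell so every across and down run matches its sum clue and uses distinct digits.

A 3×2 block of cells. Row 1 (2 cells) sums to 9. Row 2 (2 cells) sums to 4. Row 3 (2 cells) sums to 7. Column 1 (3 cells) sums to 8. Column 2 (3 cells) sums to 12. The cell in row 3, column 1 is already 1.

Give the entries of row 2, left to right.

3 1

4 in 2 cells must be {1,3}.
Given what's placed, (2,1) must be 3 to fit the 4 across and 8 down.
(2,2) = 4 − 3 = 1 completes the 4 across.
(3,2) = 7 − 1 = 6 completes the 7 across.
(1,1) = 8 − 4 = 4 completes the 8 down.
(1,2) = 9 − 4 = 5 completes the 9 across.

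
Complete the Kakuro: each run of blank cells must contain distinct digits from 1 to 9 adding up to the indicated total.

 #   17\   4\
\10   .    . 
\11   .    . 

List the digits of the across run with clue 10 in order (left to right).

17 in 2 cells must be {8,9}; 4 in 2 cells must be {1,3}.
The 11 across and the 4 down share only 3, so R2C2 = 3.
R1C2 = 4 − 3 = 1 completes the 4 down.
R2C1 = 11 − 3 = 8 completes the 11 across.
R1C1 = 10 − 1 = 9 completes the 10 across.

9, 1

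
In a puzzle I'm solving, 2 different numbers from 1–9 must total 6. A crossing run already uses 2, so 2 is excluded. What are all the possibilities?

{1,5}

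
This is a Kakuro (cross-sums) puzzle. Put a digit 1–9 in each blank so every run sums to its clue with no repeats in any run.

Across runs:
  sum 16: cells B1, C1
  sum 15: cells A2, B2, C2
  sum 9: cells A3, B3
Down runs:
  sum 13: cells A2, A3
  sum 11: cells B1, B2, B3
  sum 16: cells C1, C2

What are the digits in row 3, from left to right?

16 in 2 cells must be {7,9}.
The 16 across and the 11 down share only 7, so B1 = 7.
C1 = 16 − 7 = 9 completes the 16 across.
C2 = 16 − 9 = 7 completes the 16 down.
B2 = 3: the only remaining digit allowed by both the 15 across and the 11 down.
B3 = 11 − 10 = 1 completes the 11 down.
A2 = 15 − 10 = 5 completes the 15 across.
A3 = 9 − 1 = 8 completes the 9 across.

8 1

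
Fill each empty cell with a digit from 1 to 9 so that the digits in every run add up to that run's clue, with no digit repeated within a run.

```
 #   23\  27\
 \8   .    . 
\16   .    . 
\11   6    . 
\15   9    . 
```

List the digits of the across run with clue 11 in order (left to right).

16 in 2 cells must be {7,9}.
Given what's placed, R2C1 must be 7 to fit the 16 across and 23 down.
R2C2 = 16 − 7 = 9 completes the 16 across.
R3C2 = 11 − 6 = 5 completes the 11 across.
R4C2 = 15 − 9 = 6 completes the 15 across.
R1C1 = 23 − 22 = 1 completes the 23 down.
R1C2 = 8 − 1 = 7 completes the 8 across.

6 5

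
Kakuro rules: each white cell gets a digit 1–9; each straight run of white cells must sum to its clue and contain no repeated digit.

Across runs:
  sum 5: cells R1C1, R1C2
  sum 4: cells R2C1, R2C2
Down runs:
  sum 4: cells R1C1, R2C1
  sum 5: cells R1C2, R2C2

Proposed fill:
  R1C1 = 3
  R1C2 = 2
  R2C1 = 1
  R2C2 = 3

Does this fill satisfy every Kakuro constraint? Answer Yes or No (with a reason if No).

Yes

Across: 3+2=5; 1+3=4. Down: 3+1=4; 2+3=5. No digit repeats within any run.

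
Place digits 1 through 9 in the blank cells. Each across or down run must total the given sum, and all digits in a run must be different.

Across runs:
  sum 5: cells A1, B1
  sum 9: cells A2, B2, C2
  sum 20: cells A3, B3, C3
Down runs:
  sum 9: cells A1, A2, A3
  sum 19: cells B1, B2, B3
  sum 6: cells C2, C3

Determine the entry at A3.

6

Nothing is forced directly, so branch on C3, whose candidates are 4 or 5. If C3 = 4: that forces C2 = 2, after which A3 would have to be in {7,9} for the 20 across but in {1,2,3,4,5,6} for the 9 down — contradiction. So C3 = 5.
C2 = 6 − 5 = 1 completes the 6 down.
Given what's placed, A3 must be 6 to fit the 20 across and 9 down.
B3 = 20 − 11 = 9 completes the 20 across.
A2 = 2: the only remaining digit allowed by both the 9 across and the 9 down.
B2 = 9 − 3 = 6 completes the 9 across.
A1 = 9 − 8 = 1 completes the 9 down.
B1 = 5 − 1 = 4 completes the 5 across.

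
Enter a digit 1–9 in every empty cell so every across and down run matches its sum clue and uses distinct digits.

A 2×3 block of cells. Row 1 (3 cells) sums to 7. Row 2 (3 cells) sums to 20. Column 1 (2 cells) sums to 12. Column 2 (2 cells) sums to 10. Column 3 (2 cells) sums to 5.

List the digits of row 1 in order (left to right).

4 1 2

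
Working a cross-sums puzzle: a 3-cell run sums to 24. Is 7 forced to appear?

Yes

The only way to make 24 from 3 distinct digits is {7,8,9}, which contains 7.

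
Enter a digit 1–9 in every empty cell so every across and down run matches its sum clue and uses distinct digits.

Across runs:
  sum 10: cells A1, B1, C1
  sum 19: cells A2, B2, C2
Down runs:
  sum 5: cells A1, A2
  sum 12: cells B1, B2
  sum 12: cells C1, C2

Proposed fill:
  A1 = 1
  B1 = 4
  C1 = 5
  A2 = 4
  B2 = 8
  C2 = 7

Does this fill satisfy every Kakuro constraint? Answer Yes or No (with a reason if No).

Yes

Across: 1+4+5=10; 4+8+7=19. Down: 1+4=5; 4+8=12; 5+7=12. No digit repeats within any run.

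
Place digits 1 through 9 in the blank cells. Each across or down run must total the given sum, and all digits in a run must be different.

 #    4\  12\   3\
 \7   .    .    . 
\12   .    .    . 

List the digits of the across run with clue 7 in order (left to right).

1 4 2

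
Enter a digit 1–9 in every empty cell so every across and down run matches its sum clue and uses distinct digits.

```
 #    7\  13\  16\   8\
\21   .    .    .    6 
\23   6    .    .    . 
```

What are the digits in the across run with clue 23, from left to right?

16 in 2 cells must be {7,9}.
R1C1 = 7 − 6 = 1 completes the 7 down.
R1C3 = 9: the only remaining digit allowed by both the 21 across and the 16 down.
R2C3 = 16 − 9 = 7 completes the 16 down.
R2C4 = 8 − 6 = 2 completes the 8 down.
R1C2 = 21 − 16 = 5 completes the 21 across.
R2C2 = 23 − 15 = 8 completes the 23 across.

6 8 7 2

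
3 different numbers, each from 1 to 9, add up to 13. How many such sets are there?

3 distinct digits from 1–9 sum between 6 and 24.

7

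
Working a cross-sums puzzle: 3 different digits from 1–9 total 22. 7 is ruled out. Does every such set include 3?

No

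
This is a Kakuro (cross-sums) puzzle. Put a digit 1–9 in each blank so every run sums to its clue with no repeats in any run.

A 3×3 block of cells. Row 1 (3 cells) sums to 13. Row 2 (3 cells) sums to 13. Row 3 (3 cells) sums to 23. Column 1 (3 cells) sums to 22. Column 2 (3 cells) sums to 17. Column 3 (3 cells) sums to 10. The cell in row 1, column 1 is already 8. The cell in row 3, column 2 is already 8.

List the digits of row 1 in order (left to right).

23 in 3 cells must be {6,8,9}.
(3,1) = 9: the only remaining digit allowed by both the 23 across and the 22 down.
(3,3) = 23 − 17 = 6 completes the 23 across.
(2,1) = 22 − 17 = 5 completes the 22 down.
(2,3) = 1: the only remaining digit allowed by both the 13 across and the 10 down.
(1,3) = 10 − 7 = 3 completes the 10 down.
(2,2) = 13 − 6 = 7 completes the 13 across.
(1,2) = 13 − 11 = 2 completes the 13 across.

8, 2, 3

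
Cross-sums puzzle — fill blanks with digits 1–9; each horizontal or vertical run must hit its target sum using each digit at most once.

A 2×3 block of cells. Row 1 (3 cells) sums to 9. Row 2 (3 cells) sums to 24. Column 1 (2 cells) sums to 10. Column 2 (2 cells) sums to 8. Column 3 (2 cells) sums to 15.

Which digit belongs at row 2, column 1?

8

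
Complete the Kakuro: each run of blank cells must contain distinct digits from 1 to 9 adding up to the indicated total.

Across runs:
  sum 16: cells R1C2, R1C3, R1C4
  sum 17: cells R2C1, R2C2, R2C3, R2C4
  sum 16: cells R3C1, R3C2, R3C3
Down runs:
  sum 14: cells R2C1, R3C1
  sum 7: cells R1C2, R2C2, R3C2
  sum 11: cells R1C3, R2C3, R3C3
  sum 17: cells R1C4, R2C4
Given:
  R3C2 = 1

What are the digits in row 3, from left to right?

8 1 7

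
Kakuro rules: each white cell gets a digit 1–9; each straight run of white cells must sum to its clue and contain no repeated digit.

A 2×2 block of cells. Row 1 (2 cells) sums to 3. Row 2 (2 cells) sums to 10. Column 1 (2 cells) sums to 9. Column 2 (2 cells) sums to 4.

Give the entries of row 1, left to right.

3 in 2 cells must be {1,2}; 4 in 2 cells must be {1,3}.
The 3 across and the 4 down share only 1, so (1,2) = 1.
(2,2) = 4 − 1 = 3 completes the 4 down.
(1,1) = 3 − 1 = 2 completes the 3 across.
(2,1) = 10 − 3 = 7 completes the 10 across.

2, 1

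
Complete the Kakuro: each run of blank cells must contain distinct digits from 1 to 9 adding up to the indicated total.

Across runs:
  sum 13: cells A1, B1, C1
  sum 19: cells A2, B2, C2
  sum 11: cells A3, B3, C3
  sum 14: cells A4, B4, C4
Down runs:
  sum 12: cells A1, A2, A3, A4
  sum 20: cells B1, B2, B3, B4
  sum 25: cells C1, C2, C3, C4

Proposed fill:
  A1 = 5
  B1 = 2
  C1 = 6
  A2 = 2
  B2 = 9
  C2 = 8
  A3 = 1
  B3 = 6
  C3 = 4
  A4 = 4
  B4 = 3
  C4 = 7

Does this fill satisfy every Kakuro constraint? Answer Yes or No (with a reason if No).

Across: 5+2+6=13; 2+9+8=19; 1+6+4=11; 4+3+7=14. Down: 5+2+1+4=12; 2+9+6+3=20; 6+8+4+7=25. No digit repeats within any run.

Yes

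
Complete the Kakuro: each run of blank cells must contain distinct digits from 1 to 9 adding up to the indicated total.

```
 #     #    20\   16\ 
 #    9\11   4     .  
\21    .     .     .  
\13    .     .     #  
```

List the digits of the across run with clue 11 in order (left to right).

4, 7

16 in 2 cells must be {7,9}.
R1C3 = 11 − 4 = 7 completes the 11 across.
R2C3 = 16 − 7 = 9 completes the 16 down.
Given what's placed, R2C2 must be 7 to fit the 21 across and 20 down.
R3C2 = 20 − 11 = 9 completes the 20 down.
R2C1 = 21 − 16 = 5 completes the 21 across.
R3C1 = 13 − 9 = 4 completes the 13 across.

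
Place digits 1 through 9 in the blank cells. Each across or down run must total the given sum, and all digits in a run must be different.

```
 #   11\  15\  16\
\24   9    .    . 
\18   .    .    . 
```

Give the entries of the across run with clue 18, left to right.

2 7 9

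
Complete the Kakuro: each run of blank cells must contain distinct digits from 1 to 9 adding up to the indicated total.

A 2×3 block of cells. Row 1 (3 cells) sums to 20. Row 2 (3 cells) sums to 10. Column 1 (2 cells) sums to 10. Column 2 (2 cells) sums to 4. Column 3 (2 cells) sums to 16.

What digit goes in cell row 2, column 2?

1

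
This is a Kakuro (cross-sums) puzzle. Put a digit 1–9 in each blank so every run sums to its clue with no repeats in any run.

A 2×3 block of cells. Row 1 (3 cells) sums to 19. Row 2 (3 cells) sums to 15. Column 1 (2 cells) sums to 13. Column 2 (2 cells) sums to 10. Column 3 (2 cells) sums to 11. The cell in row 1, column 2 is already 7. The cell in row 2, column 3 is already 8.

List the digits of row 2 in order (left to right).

4 3 8

(1,3) = 11 − 8 = 3 completes the 11 down.
(2,2) = 10 − 7 = 3 completes the 10 down.
(1,1) = 19 − 10 = 9 completes the 19 across.
(2,1) = 15 − 11 = 4 completes the 15 across.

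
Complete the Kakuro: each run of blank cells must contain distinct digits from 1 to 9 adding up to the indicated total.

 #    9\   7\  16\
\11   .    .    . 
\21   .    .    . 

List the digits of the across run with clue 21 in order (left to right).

8 4 9

16 in 2 cells must be {7,9}.
The 11 across and the 16 down share only 7, so R1C3 = 7.
R2C3 = 16 − 7 = 9 completes the 16 down.
Nothing is forced directly, so branch on R2C2, whose candidates are 4 or 5. If R2C2 = 5: then R1C2 would have to be in {1,3} for the 11 across but in {2} for the 7 down — contradiction. So R2C2 = 4.
R1C2 = 7 − 4 = 3 completes the 7 down.
R2C1 = 21 − 13 = 8 completes the 21 across.
R1C1 = 11 − 10 = 1 completes the 11 across.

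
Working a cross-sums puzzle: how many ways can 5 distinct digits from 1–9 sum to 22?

9

5 distinct digits from 1–9 sum between 15 and 35.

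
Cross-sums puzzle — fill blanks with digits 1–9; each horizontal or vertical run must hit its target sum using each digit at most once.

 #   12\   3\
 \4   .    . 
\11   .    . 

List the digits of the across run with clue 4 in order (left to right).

3 1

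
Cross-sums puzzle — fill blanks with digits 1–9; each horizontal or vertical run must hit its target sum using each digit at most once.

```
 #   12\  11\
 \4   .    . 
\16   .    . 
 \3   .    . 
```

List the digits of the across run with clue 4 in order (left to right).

4 in 2 cells must be {1,3}; 16 in 2 cells must be {7,9}; 3 in 2 cells must be {1,2}.
The 16 across and the 11 down share only 7, so R2C2 = 7.
Given what's placed, R3C2 must be 1 to fit the 3 across and 11 down.
R1C2 = 11 − 8 = 3 completes the 11 down.
R2C1 = 16 − 7 = 9 completes the 16 across.
R3C1 = 3 − 1 = 2 completes the 3 across.
R1C1 = 4 − 3 = 1 completes the 4 across.

1 3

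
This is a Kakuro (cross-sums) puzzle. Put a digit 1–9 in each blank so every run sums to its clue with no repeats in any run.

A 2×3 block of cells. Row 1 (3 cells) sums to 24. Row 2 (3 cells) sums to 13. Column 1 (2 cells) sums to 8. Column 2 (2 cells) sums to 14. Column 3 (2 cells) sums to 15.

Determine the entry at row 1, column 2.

24 in 3 cells must be {7,8,9}.
The 24 across and the 8 down share only 7, so (1,1) = 7.
(2,1) = 8 − 7 = 1 completes the 8 down.
Nothing is forced directly, so branch on (1,2), whose candidates are 8 or 9. If (1,2) = 8: that forces (1,3) = 9, after which (2,2) would have to be in {3,4,5,7,8,9} for the 13 across but in {6} for the 14 down — contradiction. So (1,2) = 9.
(1,3) = 24 − 16 = 8 completes the 24 across.
(2,2) = 14 − 9 = 5 completes the 14 down.
(2,3) = 13 − 6 = 7 completes the 13 across.

9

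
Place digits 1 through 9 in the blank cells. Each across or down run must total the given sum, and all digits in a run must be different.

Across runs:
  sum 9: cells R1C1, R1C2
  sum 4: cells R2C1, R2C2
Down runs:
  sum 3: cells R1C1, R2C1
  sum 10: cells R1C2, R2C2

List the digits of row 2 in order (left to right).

4 in 2 cells must be {1,3}; 3 in 2 cells must be {1,2}.
The 4 across and the 3 down share only 1, so R2C1 = 1.
R2C2 = 4 − 1 = 3 completes the 4 across.
R1C1 = 3 − 1 = 2 completes the 3 down.
R1C2 = 9 − 2 = 7 completes the 9 across.

1 3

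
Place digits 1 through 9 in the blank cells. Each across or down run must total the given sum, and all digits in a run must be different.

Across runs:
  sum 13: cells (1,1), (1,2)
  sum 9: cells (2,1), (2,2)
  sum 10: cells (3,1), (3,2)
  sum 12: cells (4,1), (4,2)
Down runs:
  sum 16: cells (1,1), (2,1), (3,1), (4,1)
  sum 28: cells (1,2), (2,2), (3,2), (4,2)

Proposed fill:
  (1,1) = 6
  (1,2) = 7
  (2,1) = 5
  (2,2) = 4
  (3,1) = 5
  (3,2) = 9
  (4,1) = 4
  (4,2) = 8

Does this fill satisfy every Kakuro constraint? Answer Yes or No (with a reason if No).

No — the down run (1,1)–(4,1) sums to 20, not 16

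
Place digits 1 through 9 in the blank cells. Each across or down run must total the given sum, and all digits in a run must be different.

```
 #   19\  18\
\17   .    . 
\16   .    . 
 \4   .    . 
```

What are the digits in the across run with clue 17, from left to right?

17 in 2 cells must be {8,9}; 16 in 2 cells must be {7,9}; 4 in 2 cells must be {1,3}.
The 4 across and the 19 down share only 3, so R3C1 = 3.
R3C2 = 4 − 3 = 1 completes the 4 across.
Given what's placed, R1C1 must be 9 to fit the 17 across and 19 down.
R1C2 = 17 − 9 = 8 completes the 17 across.
R2C1 = 19 − 12 = 7 completes the 19 down.
R2C2 = 16 − 7 = 9 completes the 16 across.

9, 8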